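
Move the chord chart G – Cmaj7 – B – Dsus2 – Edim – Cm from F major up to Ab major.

Bb Ebmaj7 D Fsus2 Gdim Ebm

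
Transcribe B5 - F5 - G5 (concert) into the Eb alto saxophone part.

The Eb alto saxophone sounds a major sixth below written, so the written part must be a major sixth above concert — transpose each note up.
B5 becomes G#6
F5 becomes D6
G5 becomes E6

G#6 D6 E6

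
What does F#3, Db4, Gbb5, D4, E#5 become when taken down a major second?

F#3: a second down reaches E, and 2 semitones makes it E3.
Db4 down a major second is Cb4.
Gbb5 down a major second is Fbb5.
A major second down from D4 gives C4.
A major second down from E#5 gives D#5.

E3 Cb4 Fbb5 C4 D#5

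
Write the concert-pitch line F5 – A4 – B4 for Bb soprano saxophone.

G5 B4 C#5

Written C4 sounds as Bb3 on the Bb soprano saxophone, so concert pitches are written a major second up.
F5 to G5
A4 to B4
B4 to C#5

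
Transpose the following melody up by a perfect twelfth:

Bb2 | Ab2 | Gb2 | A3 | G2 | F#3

F4 Eb4 Db4 E5 D4 C#5

Bb2 -> F4
Ab2 -> Eb4
Gb2 -> Db4
A3 -> E5
G2 -> D4
F#3 -> C#5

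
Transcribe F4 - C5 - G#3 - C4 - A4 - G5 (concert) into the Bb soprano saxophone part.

G4 D5 A#3 D4 B4 A5

Written C4 sounds as Bb3 on the Bb soprano saxophone, so concert pitches are written a major second up.
F4 -> G4
C5 -> D5
G#3 -> A#3
C4 -> D4
A4 -> B4
G5 -> A5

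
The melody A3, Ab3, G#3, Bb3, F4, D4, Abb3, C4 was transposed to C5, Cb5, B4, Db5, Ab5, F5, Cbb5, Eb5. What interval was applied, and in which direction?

From A3 to C5 is 10 letter names — a tenth of some quality.
A3 to C5 is 15 semitones, which makes it a minor tenth; the second version is higher, so the direction is up.
Checking another pair — C4 → Eb5 — gives the same interval.

up a minor tenth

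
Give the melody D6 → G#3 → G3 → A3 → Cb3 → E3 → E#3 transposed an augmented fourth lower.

Ab5 D3 Db3 Eb3 Gbb2 Bb2 B2

D6: a fourth down reaches A, and 6 semitones makes it Ab5.
An augmented fourth down from G#3 gives D3.
G3 down an augmented fourth is Db3.
A3: a fourth down reaches E, and 6 semitones makes it Eb3.
An augmented fourth down from Cb3 gives Gbb2.
E3: a fourth down reaches B, and 6 semitones makes it Bb2.
An augmented fourth down from E#3 gives B2.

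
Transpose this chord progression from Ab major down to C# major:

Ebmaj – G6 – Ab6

G#maj B#6 C#6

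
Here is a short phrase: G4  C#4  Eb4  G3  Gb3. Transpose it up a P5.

G4 → D5
C#4 → G#4
Eb4 → Bb4
G3 → D4
Gb3 → Db4

D5 G#4 Bb4 D4 Db4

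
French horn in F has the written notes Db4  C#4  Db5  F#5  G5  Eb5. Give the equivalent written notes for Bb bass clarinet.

Ab4 G#4 Ab5 C#6 D6 Bb5

First find concert pitch: the French horn in F sounds a perfect fifth below written, so Db4 C#4 Db5 F#5 G5 Eb5 sounds Gb3 F#3 Gb4 B4 C5 Ab4.
Then write for Bb bass clarinet: it sounds a major ninth below written, so the part must be a major ninth above concert.
Gb3 → Ab4
F#3 → G#4
Gb4 → Ab5
B4 → C#6
C5 → D6
Ab4 → Bb5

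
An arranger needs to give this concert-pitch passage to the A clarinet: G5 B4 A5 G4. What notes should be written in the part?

Bb5 D5 C6 Bb4

The A clarinet sounds a minor third below written, so the written part must be a minor third above concert — transpose each note up.
G5 to Bb5
B4 to D5
A5 to C6
G4 to Bb4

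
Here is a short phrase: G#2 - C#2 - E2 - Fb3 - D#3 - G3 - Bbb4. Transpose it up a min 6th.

E3 A2 C3 Dbb4 B3 Eb4 Gbb5

G#2: a sixth up reaches E, and 8 semitones makes it E3.
A minor sixth up from C#2 gives A2.
A minor sixth up from E2 gives C3.
Fb3 up a minor sixth is Dbb4.
D#3: a sixth up reaches B, and 8 semitones makes it B3.
G3 up a minor sixth is Eb4.
A minor sixth up from Bbb4 gives Gbb5.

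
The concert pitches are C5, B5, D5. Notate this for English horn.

G5 F#6 A5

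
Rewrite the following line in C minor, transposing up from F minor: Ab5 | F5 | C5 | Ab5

F minor to C minor up is a perfect fifth, so every note moves up by that interval.
Ab5 to Eb6
F5 to C6
C5 to G5
Ab5 to Eb6

Eb6 C6 G5 Eb6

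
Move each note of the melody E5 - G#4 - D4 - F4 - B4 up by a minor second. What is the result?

F5 A4 Eb4 Gb4 C5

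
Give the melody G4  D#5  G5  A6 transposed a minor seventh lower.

A3 E#4 A4 B5

G4 to A3
D#5 to E#4
G5 to A4
A6 to B5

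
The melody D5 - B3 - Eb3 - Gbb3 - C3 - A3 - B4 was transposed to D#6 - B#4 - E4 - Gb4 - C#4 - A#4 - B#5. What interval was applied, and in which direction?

up an augmented octave

Take the first pair: D5 → D#6. D to D spans 8 letter names, so the interval is some kind of octave.
D5 to D#6 is 13 semitones, which makes it an augmented octave; the second version is higher, so the direction is up.
Checking another pair — B4 → B#5 — gives the same interval.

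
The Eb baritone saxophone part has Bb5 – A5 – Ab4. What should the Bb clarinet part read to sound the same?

First find concert pitch: the Eb baritone saxophone sounds a major thirteenth below written, so Bb5 A5 Ab4 sounds Db4 C4 Cb3.
Then write for Bb clarinet: it sounds a major second below written, so the part must be a major second above concert.
Db4 → Eb4
C4 → D4
Cb3 → Db3

Eb4 D4 Db3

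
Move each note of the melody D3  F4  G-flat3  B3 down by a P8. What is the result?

D2 F3 Gb2 B2

D3: an octave down reaches D, and 12 semitones makes it D2.
F4: an octave down reaches F, and 12 semitones makes it F3.
Gb3 down a perfect octave is Gb2.
B3: an octave down reaches B, and 12 semitones makes it B2.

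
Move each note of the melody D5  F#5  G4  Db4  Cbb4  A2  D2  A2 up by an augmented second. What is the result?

D5 → E#5
F#5 → G##5
G4 → A#4
Db4 → E4
Cbb4 → Db4
A2 → B#2
D2 → E#2
A2 → B#2

E#5 G##5 A#4 E4 Db4 B#2 E#2 B#2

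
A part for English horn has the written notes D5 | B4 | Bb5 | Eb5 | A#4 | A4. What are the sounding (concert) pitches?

G4 E4 Eb5 Ab4 D#4 D4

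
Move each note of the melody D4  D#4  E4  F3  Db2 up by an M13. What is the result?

B5 B#5 C#6 D5 Bb3

D4 becomes B5
D#4 becomes B#5
E4 becomes C#6
F3 becomes D5
Db2 becomes Bb3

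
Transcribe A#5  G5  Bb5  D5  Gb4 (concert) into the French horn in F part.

E#6 D6 F6 A5 Db5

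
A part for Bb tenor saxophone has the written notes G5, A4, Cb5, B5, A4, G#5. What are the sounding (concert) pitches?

F4 G3 Bbb3 A4 G3 F#4

The Bb tenor saxophone sounds a major ninth below written, so transpose each written note down a major ninth.
G5 to F4
A4 to G3
Cb5 to Bbb3
B5 to A4
A4 to G3
G#5 to F#4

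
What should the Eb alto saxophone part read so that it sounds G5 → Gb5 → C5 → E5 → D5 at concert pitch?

E6 Eb6 A5 C#6 B5

The Eb alto saxophone sounds a major sixth below written, so the written part must be a major sixth above concert — transpose each note up.
G5 -> E6
Gb5 -> Eb6
C5 -> A5
E5 -> C#6
D5 -> B5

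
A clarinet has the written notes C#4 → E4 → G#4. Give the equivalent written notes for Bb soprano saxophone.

B#3 D#4 F##4

First find concert pitch: the A clarinet sounds a minor third below written, so C#4 E4 G#4 sounds A#3 C#4 E#4.
Then write for Bb soprano saxophone: it sounds a major second below written, so the part must be a major second above concert.
A#3 → B#3
C#4 → D#4
E#4 → F##4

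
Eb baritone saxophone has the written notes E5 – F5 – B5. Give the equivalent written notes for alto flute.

C4 Db4 G4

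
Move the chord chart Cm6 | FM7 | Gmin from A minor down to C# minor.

Em6 AM7 Bmin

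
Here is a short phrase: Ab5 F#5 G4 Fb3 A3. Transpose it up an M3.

Ab5 gives C6
F#5 gives A#5
G4 gives B4
Fb3 gives Ab3
A3 gives C#4

C6 A#5 B4 Ab3 C#4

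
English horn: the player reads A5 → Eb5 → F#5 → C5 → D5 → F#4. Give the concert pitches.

D5 Ab4 B4 F4 G4 B3

The English horn sounds a perfect fifth below written, so transpose each written note down a perfect fifth.
A5 gives D5
Eb5 gives Ab4
F#5 gives B4
C5 gives F4
D5 gives G4
F#4 gives B3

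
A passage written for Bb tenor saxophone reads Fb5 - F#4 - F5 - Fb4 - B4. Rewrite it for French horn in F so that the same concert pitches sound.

First find concert pitch: the Bb tenor saxophone sounds a major ninth below written, so Fb5 F#4 F5 Fb4 B4 sounds Ebb4 E3 Eb4 Ebb3 A3.
Then write for French horn in F: it sounds a perfect fifth below written, so the part must be a perfect fifth above concert.
Ebb4 → Bbb4
E3 → B3
Eb4 → Bb4
Ebb3 → Bbb3
A3 → E4

Bbb4 B3 Bb4 Bbb3 E4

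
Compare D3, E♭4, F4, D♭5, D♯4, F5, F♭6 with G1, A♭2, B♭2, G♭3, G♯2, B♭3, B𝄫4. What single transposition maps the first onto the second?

Take the first pair: D3 → G1. D to G spans 12 letter names, so the interval is some kind of twelfth.
G1 to D3 is 19 semitones, which makes it a perfect twelfth; the second version is lower, so the direction is down.
Checking another pair — Fb6 → Bbb4 — gives the same interval.

down a perfect twelfth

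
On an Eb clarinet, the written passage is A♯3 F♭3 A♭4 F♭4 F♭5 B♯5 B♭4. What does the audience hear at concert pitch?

Written C4 on the Eb clarinet sounds as Eb4, a minor third higher; apply that shift to every note.
A#3 to C#4
Fb3 to Abb3
Ab4 to Cb5
Fb4 to Abb4
Fb5 to Abb5
B#5 to D#6
Bb4 to Db5

C#4 Abb3 Cb5 Abb4 Abb5 D#6 Db5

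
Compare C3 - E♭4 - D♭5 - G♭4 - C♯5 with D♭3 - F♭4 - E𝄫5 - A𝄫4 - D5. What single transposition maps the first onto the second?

up a minor second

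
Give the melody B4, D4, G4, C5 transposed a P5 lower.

B4 down a perfect fifth is E4.
A perfect fifth down from D4 gives G3.
G4 down a perfect fifth is C4.
C5: a fifth down reaches F, and 7 semitones makes it F4.

E4 G3 C4 F4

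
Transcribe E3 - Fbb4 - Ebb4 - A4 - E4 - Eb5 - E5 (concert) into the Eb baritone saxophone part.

C#5 Dbb6 Cb6 F#6 C#6 C7 C#7

The Eb baritone saxophone sounds a major thirteenth below written, so the written part must be a major thirteenth above concert — transpose each note up.
E3 becomes C#5
Fbb4 becomes Dbb6
Ebb4 becomes Cb6
A4 becomes F#6
E4 becomes C#6
Eb5 becomes C7
E5 becomes C#7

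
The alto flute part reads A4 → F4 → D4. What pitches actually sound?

The alto flute sounds a perfect fourth below written, so transpose each written note down a perfect fourth.
A4 becomes E4
F4 becomes C4
D4 becomes A3

E4 C4 A3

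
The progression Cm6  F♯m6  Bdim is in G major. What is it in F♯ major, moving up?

G major up to F♯ major is a major seventh; each chord root moves by that interval while the quality stays the same.
Cm6: root C up a major seventh → B, giving Bm6.
F♯m6: root F♯ up a major seventh → E#, giving E#m6.
Bdim: root B up a major seventh → A#, giving A#dim.

Bm6 E#m6 A#dim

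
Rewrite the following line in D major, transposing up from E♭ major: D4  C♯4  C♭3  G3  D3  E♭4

E♭ major to D major up is a major seventh, so every note moves up by that interval.
D4 gives C#5
C#4 gives B#4
Cb3 gives Bb3
G3 gives F#4
D3 gives C#4
Eb4 gives D5

C#5 B#4 Bb3 F#4 C#4 D5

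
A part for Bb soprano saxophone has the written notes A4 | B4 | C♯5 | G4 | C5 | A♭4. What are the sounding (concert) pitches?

G4 A4 B4 F4 Bb4 Gb4

Written C4 on the Bb soprano saxophone sounds as Bb3, a major second lower; apply that shift to every note.
A4 gives G4
B4 gives A4
C#5 gives B4
G4 gives F4
C5 gives Bb4
Ab4 gives Gb4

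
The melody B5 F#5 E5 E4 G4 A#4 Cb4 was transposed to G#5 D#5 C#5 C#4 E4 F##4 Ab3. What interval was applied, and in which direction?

down a minor third

Take the first pair: B5 → G#5. B to G spans 3 letter names, so the interval is some kind of third.
G#5 to B5 is 3 semitones, which makes it a minor third; the second version is lower, so the direction is down.
Checking another pair — Cb4 → Ab3 — gives the same interval.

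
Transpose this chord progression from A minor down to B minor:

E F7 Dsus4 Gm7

A minor down to B minor is a minor seventh; each chord root moves by that interval while the quality stays the same.
E: root E down a minor seventh → F#, giving F#.
F7: root F down a minor seventh → G, giving G7.
Dsus4: root D down a minor seventh → E, giving Esus4.
Gm7: root G down a minor seventh → A, giving Am7.

F# G7 Esus4 Am7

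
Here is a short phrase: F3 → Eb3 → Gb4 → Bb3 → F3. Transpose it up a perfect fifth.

C4 Bb3 Db5 F4 C4

A perfect fifth up from F3 gives C4.
Eb3 up a perfect fifth is Bb3.
A perfect fifth up from Gb4 gives Db5.
Bb3: a fifth up reaches F, and 7 semitones makes it F4.
F3 up a perfect fifth is C4.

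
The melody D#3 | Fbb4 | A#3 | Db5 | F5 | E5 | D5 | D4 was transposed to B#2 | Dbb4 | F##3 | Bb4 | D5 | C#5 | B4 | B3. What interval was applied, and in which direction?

From D#3 to B#2 is 3 letter names — a third of some quality.
B#2 to D#3 is 3 semitones, which makes it a minor third; the second version is lower, so the direction is down.
Checking another pair — D4 → B3 — gives the same interval.

down a minor third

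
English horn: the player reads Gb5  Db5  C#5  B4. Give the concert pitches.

Cb5 Gb4 F#4 E4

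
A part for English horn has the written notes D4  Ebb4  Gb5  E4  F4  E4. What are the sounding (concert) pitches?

G3 Abb3 Cb5 A3 Bb3 A3

The English horn sounds a perfect fifth below written, so transpose each written note down a perfect fifth.
D4 to G3
Ebb4 to Abb3
Gb5 to Cb5
E4 to A3
F4 to Bb3
E4 to A3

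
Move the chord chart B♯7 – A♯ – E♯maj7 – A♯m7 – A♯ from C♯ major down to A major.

C♯ major down to A major is a major third; each chord root moves by that interval while the quality stays the same.
B♯7: root B♯ down a major third → G#, giving G#7.
A♯: root A♯ down a major third → F#, giving F#.
E♯maj7: root E♯ down a major third → C#, giving C#maj7.
A♯m7: root A♯ down a major third → F#, giving F#m7.
A♯: root A♯ down a major third → F#, giving F#.

G#7 F# C#maj7 F#m7 F#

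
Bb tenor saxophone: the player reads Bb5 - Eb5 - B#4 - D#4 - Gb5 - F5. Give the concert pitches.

The Bb tenor saxophone sounds a major ninth below written, so transpose each written note down a major ninth.
Bb5 → Ab4
Eb5 → Db4
B#4 → A#3
D#4 → C#3
Gb5 → Fb4
F5 → Eb4

Ab4 Db4 A#3 C#3 Fb4 Eb4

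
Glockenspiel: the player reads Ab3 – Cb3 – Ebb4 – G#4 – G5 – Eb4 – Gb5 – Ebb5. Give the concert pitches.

Written C4 on the glockenspiel sounds as C6, a perfect fifteenth higher; apply that shift to every note.
Ab3 → Ab5
Cb3 → Cb5
Ebb4 → Ebb6
G#4 → G#6
G5 → G7
Eb4 → Eb6
Gb5 → Gb7
Ebb5 → Ebb7

Ab5 Cb5 Ebb6 G#6 G7 Eb6 Gb7 Ebb7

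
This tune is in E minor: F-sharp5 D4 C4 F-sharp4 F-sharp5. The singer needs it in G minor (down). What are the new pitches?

From E down to G is a major sixth; apply that to each pitch.
F#5 becomes A4
D4 becomes F3
C4 becomes Eb3
F#4 becomes A3
F#5 becomes A4

A4 F3 Eb3 A3 A4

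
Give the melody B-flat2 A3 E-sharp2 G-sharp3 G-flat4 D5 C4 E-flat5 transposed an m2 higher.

Cb3 Bb3 F#2 A3 Abb4 Eb5 Db4 Fb5

Bb2 becomes Cb3
A3 becomes Bb3
E#2 becomes F#2
G#3 becomes A3
Gb4 becomes Abb4
D5 becomes Eb5
C4 becomes Db4
Eb5 becomes Fb5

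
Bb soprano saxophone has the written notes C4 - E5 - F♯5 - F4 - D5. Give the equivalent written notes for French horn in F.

F4 A5 B5 Bb4 G5

First find concert pitch: the Bb soprano saxophone sounds a major second below written, so C4 E5 F♯5 F4 D5 sounds Bb3 D5 E5 Eb4 C5.
Then write for French horn in F: it sounds a perfect fifth below written, so the part must be a perfect fifth above concert.
Bb3 → F4
D5 → A5
E5 → B5
Eb4 → Bb4
C5 → G5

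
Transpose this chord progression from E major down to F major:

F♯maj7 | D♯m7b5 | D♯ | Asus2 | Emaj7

Gmaj7 Em7b5 E Bbsus2 Fmaj7

E major down to F major is a major seventh; each chord root moves by that interval while the quality stays the same.
F♯maj7: root F♯ down a major seventh → G, giving Gmaj7.
D♯m7b5: root D♯ down a major seventh → E, giving Em7b5.
D♯: root D♯ down a major seventh → E, giving E.
Asus2: root A down a major seventh → Bb, giving Bbsus2.
Emaj7: root E down a major seventh → F, giving Fmaj7.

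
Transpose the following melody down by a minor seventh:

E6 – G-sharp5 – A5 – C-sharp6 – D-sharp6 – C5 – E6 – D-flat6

E6 becomes F#5
G#5 becomes A#4
A5 becomes B4
C#6 becomes D#5
D#6 becomes E#5
C5 becomes D4
E6 becomes F#5
Db6 becomes Eb5

F#5 A#4 B4 D#5 E#5 D4 F#5 Eb5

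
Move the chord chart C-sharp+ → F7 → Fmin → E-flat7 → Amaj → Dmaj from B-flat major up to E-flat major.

F#+ Bb7 Bbmin Ab7 Dmaj Gmaj

B-flat major up to E-flat major is a perfect fourth; each chord root moves by that interval while the quality stays the same.
C-sharp+: root C-sharp up a perfect fourth → F#, giving F#+.
F7: root F up a perfect fourth → Bb, giving Bb7.
Fmin: root F up a perfect fourth → Bb, giving Bbmin.
E-flat7: root E-flat up a perfect fourth → Ab, giving Ab7.
Amaj: root A up a perfect fourth → D, giving Dmaj.
Dmaj: root D up a perfect fourth → G, giving Gmaj.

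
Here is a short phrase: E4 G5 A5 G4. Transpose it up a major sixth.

E4 gives C#5
G5 gives E6
A5 gives F#6
G4 gives E5

C#5 E6 F#6 E5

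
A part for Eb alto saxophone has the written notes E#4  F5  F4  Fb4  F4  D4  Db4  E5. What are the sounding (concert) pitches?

G#3 Ab4 Ab3 Abb3 Ab3 F3 Fb3 G4

The Eb alto saxophone sounds a major sixth below written, so transpose each written note down a major sixth.
E#4 becomes G#3
F5 becomes Ab4
F4 becomes Ab3
Fb4 becomes Abb3
F4 becomes Ab3
D4 becomes F3
Db4 becomes Fb3
E5 becomes G4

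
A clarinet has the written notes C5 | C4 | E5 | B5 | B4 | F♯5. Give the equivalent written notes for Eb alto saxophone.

F#5 F#4 A#5 E#6 E#5 B#5

First find concert pitch: the A clarinet sounds a minor third below written, so C5 C4 E5 B5 B4 F♯5 sounds A4 A3 C#5 G#5 G#4 D#5.
Then write for Eb alto saxophone: it sounds a major sixth below written, so the part must be a major sixth above concert.
A4 → F#5
A3 → F#4
C#5 → A#5
G#5 → E#6
G#4 → E#5
D#5 → B#5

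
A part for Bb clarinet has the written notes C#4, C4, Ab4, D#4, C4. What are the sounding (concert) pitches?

Written C4 on the Bb clarinet sounds as Bb3, a major second lower; apply that shift to every note.
C#4 gives B3
C4 gives Bb3
Ab4 gives Gb4
D#4 gives C#4
C4 gives Bb3

B3 Bb3 Gb4 C#4 Bb3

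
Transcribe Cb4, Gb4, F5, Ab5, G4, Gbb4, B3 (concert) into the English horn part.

Gb4 Db5 C6 Eb6 D5 Dbb5 F#4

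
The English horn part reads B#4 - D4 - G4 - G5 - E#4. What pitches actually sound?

E#4 G3 C4 C5 A#3

The English horn sounds a perfect fifth below written, so transpose each written note down a perfect fifth.
B#4 to E#4
D4 to G3
G4 to C4
G5 to C5
E#4 to A#3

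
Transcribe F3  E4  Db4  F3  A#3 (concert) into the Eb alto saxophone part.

The Eb alto saxophone sounds a major sixth below written, so the written part must be a major sixth above concert — transpose each note up.
F3 → D4
E4 → C#5
Db4 → Bb4
F3 → D4
A#3 → F##4

D4 C#5 Bb4 D4 F##4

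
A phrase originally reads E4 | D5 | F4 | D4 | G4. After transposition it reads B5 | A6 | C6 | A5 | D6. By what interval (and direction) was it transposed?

up a perfect twelfth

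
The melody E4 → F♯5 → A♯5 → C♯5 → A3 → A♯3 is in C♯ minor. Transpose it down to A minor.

C4 D5 F#5 A4 F3 F#3

C♯ minor to A minor down is a major third, so every note moves down by that interval.
E4 gives C4
F#5 gives D5
A#5 gives F#5
C#5 gives A4
A3 gives F3
A#3 gives F#3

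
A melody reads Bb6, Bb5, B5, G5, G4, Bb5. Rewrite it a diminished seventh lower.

Bb6 → C#6
Bb5 → C#5
B5 → C##5
G5 → A#4
G4 → A#3
Bb5 → C#5

C#6 C#5 C##5 A#4 A#3 C#5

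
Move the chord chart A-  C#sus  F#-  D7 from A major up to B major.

B- D#sus G#- E7

A major up to B major is a major second; each chord root moves by that interval while the quality stays the same.
A-: root A up a major second → B, giving B-.
C#sus: root C# up a major second → D#, giving D#sus.
F#-: root F# up a major second → G#, giving G#-.
D7: root D up a major second → E, giving E7.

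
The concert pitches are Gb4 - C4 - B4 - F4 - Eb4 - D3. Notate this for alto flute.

The alto flute sounds a perfect fourth below written, so the written part must be a perfect fourth above concert — transpose each note up.
Gb4 to Cb5
C4 to F4
B4 to E5
F4 to Bb4
Eb4 to Ab4
D3 to G3

Cb5 F4 E5 Bb4 Ab4 G3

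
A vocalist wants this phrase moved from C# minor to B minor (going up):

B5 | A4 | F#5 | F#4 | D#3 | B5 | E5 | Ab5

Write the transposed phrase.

A6 G5 E6 E5 C#4 A6 D6 Gb6

From C# up to B is a minor seventh; apply that to each pitch.
B5 to A6
A4 to G5
F#5 to E6
F#4 to E5
D#3 to C#4
B5 to A6
E5 to D6
Ab5 to Gb6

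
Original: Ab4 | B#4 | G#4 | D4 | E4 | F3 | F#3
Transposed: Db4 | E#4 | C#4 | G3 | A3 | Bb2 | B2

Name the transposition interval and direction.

Take the first pair: Ab4 → Db4. A to D spans 5 letter names, so the interval is some kind of fifth.
Db4 to Ab4 is 7 semitones, which makes it a perfect fifth; the second version is lower, so the direction is down.
Checking another pair — F#3 → B2 — gives the same interval.

down a perfect fifth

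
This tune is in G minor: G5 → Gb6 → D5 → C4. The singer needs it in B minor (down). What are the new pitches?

B4 Bb5 F#4 E3

G minor to B minor down is a minor sixth, so every note moves down by that interval.
G5 -> B4
Gb6 -> Bb5
D5 -> F#4
C4 -> E3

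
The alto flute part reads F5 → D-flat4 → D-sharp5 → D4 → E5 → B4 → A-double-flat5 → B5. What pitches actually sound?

C5 Ab3 A#4 A3 B4 F#4 Ebb5 F#5

Written C4 on the alto flute sounds as G3, a perfect fourth lower; apply that shift to every note.
F5 to C5
Db4 to Ab3
D#5 to A#4
D4 to A3
E5 to B4
B4 to F#4
Abb5 to Ebb5
B5 to F#5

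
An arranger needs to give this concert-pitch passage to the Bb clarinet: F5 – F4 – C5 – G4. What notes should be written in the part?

G5 G4 D5 A4

The Bb clarinet sounds a major second below written, so the written part must be a major second above concert — transpose each note up.
F5 becomes G5
F4 becomes G4
C5 becomes D5
G4 becomes A4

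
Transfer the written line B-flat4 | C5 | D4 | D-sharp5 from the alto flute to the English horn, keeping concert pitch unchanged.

First find concert pitch: the alto flute sounds a perfect fourth below written, so B-flat4 C5 D4 D-sharp5 sounds F4 G4 A3 A#4.
Then write for English horn: it sounds a perfect fifth below written, so the part must be a perfect fifth above concert.
F4 → C5
G4 → D5
A3 → E4
A#4 → E#5

C5 D5 E4 E#5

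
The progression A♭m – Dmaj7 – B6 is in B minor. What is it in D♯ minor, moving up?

B minor up to D♯ minor is a major third; each chord root moves by that interval while the quality stays the same.
A♭m: root A♭ up a major third → C, giving Cm.
Dmaj7: root D up a major third → F#, giving F#maj7.
B6: root B up a major third → D#, giving D#6.

Cm F#maj7 D#6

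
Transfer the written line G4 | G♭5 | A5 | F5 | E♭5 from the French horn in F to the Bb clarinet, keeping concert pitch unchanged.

D4 Db5 E5 C5 Bb4

First find concert pitch: the French horn in F sounds a perfect fifth below written, so G4 G♭5 A5 F5 E♭5 sounds C4 Cb5 D5 Bb4 Ab4.
Then write for Bb clarinet: it sounds a major second below written, so the part must be a major second above concert.
C4 → D4
Cb5 → Db5
D5 → E5
Bb4 → C5
Ab4 → Bb4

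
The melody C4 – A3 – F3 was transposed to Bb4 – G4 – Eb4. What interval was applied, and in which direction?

From C4 to Bb4 is 7 letter names — a seventh of some quality.
C4 to Bb4 is 10 semitones, which makes it a minor seventh; the second version is higher, so the direction is up.
Checking another pair — F3 → Eb4 — gives the same interval.

up a minor seventh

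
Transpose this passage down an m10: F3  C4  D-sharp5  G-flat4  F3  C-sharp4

F3 down a minor tenth is D2.
A minor tenth down from C4 gives A2.
D#5 down a minor tenth is B#3.
A minor tenth down from Gb4 gives Eb3.
F3 down a minor tenth is D2.
C#4 down a minor tenth is A#2.

D2 A2 B#3 Eb3 D2 A#2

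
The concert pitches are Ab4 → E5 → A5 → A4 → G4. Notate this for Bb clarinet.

Written C4 sounds as Bb3 on the Bb clarinet, so concert pitches are written a major second up.
Ab4 becomes Bb4
E5 becomes F#5
A5 becomes B5
A4 becomes B4
G4 becomes A4

Bb4 F#5 B5 B4 A4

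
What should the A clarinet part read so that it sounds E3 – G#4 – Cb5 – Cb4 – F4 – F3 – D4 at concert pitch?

G3 B4 Ebb5 Ebb4 Ab4 Ab3 F4

The A clarinet sounds a minor third below written, so the written part must be a minor third above concert — transpose each note up.
E3 -> G3
G#4 -> B4
Cb5 -> Ebb5
Cb4 -> Ebb4
F4 -> Ab4
F3 -> Ab3
D4 -> F4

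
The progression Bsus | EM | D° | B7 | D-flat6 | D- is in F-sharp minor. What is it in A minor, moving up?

Dsus GM F° D7 Fb6 F-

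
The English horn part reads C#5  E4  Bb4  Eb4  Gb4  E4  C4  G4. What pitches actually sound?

F#4 A3 Eb4 Ab3 Cb4 A3 F3 C4

Written C4 on the English horn sounds as F3, a perfect fifth lower; apply that shift to every note.
C#5 becomes F#4
E4 becomes A3
Bb4 becomes Eb4
Eb4 becomes Ab3
Gb4 becomes Cb4
E4 becomes A3
C4 becomes F3
G4 becomes C4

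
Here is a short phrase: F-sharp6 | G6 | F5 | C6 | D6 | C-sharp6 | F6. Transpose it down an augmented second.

F#6 down an augmented second is Eb6.
G6 down an augmented second is Fb6.
F5: a second down reaches E, and 3 semitones makes it Ebb5.
An augmented second down from C6 gives Bbb5.
D6 down an augmented second is Cb6.
C#6: a second down reaches B, and 3 semitones makes it Bb5.
An augmented second down from F6 gives Ebb6.

Eb6 Fb6 Ebb5 Bbb5 Cb6 Bb5 Ebb6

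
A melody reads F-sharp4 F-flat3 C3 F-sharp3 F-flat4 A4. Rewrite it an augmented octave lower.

F3 Fbb2 Cb2 F2 Fbb3 Ab3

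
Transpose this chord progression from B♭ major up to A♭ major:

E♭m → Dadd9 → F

Dbm Cadd9 Eb

B♭ major up to A♭ major is a minor seventh; each chord root moves by that interval while the quality stays the same.
E♭m: root E♭ up a minor seventh → Db, giving Dbm.
Dadd9: root D up a minor seventh → C, giving Cadd9.
F: root F up a minor seventh → Eb, giving Eb.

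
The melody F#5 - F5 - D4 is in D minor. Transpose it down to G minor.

B4 Bb4 G3

D minor to G minor down is a perfect fifth, so every note moves down by that interval.
F#5 → B4
F5 → Bb4
D4 → G3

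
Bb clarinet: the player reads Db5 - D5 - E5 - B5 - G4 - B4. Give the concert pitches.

Written C4 on the Bb clarinet sounds as Bb3, a major second lower; apply that shift to every note.
Db5 becomes Cb5
D5 becomes C5
E5 becomes D5
B5 becomes A5
G4 becomes F4
B4 becomes A4

Cb5 C5 D5 A5 F4 A4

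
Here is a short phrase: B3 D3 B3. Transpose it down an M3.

B3 to G3
D3 to Bb2
B3 to G3

G3 Bb2 G3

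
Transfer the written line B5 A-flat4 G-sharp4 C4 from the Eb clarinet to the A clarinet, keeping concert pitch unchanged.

F6 Ebb5 D5 Gb4

First find concert pitch: the Eb clarinet sounds a minor third above written, so B5 A-flat4 G-sharp4 C4 sounds D6 Cb5 B4 Eb4.
Then write for A clarinet: it sounds a minor third below written, so the part must be a minor third above concert.
D6 → F6
Cb5 → Ebb5
B4 → D5
Eb4 → Gb4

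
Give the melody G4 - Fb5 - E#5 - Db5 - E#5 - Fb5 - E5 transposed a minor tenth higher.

Bb5 Abb6 G#6 Fb6 G#6 Abb6 G6

G4 → Bb5
Fb5 → Abb6
E#5 → G#6
Db5 → Fb6
E#5 → G#6
Fb5 → Abb6
E5 → G6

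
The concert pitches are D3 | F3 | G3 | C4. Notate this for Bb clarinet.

E3 G3 A3 D4

Written C4 sounds as Bb3 on the Bb clarinet, so concert pitches are written a major second up.
D3 gives E3
F3 gives G3
G3 gives A3
C4 gives D4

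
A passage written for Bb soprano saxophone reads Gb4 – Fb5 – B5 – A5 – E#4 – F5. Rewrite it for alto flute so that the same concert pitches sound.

First find concert pitch: the Bb soprano saxophone sounds a major second below written, so Gb4 Fb5 B5 A5 E#4 F5 sounds Fb4 Ebb5 A5 G5 D#4 Eb5.
Then write for alto flute: it sounds a perfect fourth below written, so the part must be a perfect fourth above concert.
Fb4 → Bbb4
Ebb5 → Abb5
A5 → D6
G5 → C6
D#4 → G#4
Eb5 → Ab5

Bbb4 Abb5 D6 C6 G#4 Ab5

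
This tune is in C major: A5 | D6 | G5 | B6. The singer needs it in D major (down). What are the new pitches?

C major to D major down is a minor seventh, so every note moves down by that interval.
A5 to B4
D6 to E5
G5 to A4
B6 to C#6

B4 E5 A4 C#6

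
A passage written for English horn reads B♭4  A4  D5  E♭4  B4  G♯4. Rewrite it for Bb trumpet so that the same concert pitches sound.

First find concert pitch: the English horn sounds a perfect fifth below written, so B♭4 A4 D5 E♭4 B4 G♯4 sounds Eb4 D4 G4 Ab3 E4 C#4.
Then write for Bb trumpet: it sounds a major second below written, so the part must be a major second above concert.
Eb4 → F4
D4 → E4
G4 → A4
Ab3 → Bb3
E4 → F#4
C#4 → D#4

F4 E4 A4 Bb3 F#4 D#4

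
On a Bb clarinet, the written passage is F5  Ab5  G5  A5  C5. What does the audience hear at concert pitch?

Eb5 Gb5 F5 G5 Bb4

Written C4 on the Bb clarinet sounds as Bb3, a major second lower; apply that shift to every note.
F5 → Eb5
Ab5 → Gb5
G5 → F5
A5 → G5
C5 → Bb4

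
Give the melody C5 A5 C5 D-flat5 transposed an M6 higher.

A5 F#6 A5 Bb5

C5 -> A5
A5 -> F#6
C5 -> A5
Db5 -> Bb5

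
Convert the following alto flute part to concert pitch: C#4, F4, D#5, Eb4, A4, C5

Written C4 on the alto flute sounds as G3, a perfect fourth lower; apply that shift to every note.
C#4 gives G#3
F4 gives C4
D#5 gives A#4
Eb4 gives Bb3
A4 gives E4
C5 gives G4

G#3 C4 A#4 Bb3 E4 G4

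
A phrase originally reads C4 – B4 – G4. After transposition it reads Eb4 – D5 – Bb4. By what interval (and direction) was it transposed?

up a minor third

Take the first pair: C4 → Eb4. C to E spans 3 letter names, so the interval is some kind of third.
C4 to Eb4 is 3 semitones, which makes it a minor third; the second version is higher, so the direction is up.
Checking another pair — G4 → Bb4 — gives the same interval.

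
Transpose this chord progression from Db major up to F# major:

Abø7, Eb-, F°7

C#ø7 G#- A#°7

Db major up to F# major is an augmented third; each chord root moves by that interval while the quality stays the same.
Abø7: root Ab up an augmented third → C#, giving C#ø7.
Eb-: root Eb up an augmented third → G#, giving G#-.
F°7: root F up an augmented third → A#, giving A#°7.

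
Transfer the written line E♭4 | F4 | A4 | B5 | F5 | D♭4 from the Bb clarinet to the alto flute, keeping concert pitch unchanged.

Gb4 Ab4 C5 D6 Ab5 Fb4

First find concert pitch: the Bb clarinet sounds a major second below written, so E♭4 F4 A4 B5 F5 D♭4 sounds Db4 Eb4 G4 A5 Eb5 Cb4.
Then write for alto flute: it sounds a perfect fourth below written, so the part must be a perfect fourth above concert.
Db4 → Gb4
Eb4 → Ab4
G4 → C5
A5 → D6
Eb5 → Ab5
Cb4 → Fb4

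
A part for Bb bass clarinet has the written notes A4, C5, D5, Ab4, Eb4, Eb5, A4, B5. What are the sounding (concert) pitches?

The Bb bass clarinet sounds a major ninth below written, so transpose each written note down a major ninth.
A4 gives G3
C5 gives Bb3
D5 gives C4
Ab4 gives Gb3
Eb4 gives Db3
Eb5 gives Db4
A4 gives G3
B5 gives A4

G3 Bb3 C4 Gb3 Db3 Db4 G3 A4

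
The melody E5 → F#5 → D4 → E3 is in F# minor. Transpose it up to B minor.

A5 B5 G4 A3

F# minor to B minor up is a perfect fourth, so every note moves up by that interval.
E5 becomes A5
F#5 becomes B5
D4 becomes G4
E3 becomes A3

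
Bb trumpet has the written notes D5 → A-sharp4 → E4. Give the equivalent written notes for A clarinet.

Eb5 B4 F4

First find concert pitch: the Bb trumpet sounds a major second below written, so D5 A-sharp4 E4 sounds C5 G#4 D4.
Then write for A clarinet: it sounds a minor third below written, so the part must be a minor third above concert.
C5 → Eb5
G#4 → B4
D4 → F4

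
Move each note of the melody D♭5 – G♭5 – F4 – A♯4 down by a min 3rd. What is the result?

Db5 becomes Bb4
Gb5 becomes Eb5
F4 becomes D4
A#4 becomes F##4

Bb4 Eb5 D4 F##4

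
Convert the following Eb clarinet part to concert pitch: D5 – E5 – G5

F5 G5 Bb5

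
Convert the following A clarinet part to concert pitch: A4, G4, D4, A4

F#4 E4 B3 F#4

Written C4 on the A clarinet sounds as A3, a minor third lower; apply that shift to every note.
A4 becomes F#4
G4 becomes E4
D4 becomes B3
A4 becomes F#4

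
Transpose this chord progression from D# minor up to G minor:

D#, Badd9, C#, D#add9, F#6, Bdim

G Ebadd9 F Gadd9 Bb6 Ebdim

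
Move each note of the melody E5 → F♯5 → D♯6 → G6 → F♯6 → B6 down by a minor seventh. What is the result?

F#4 G#4 E#5 A5 G#5 C#6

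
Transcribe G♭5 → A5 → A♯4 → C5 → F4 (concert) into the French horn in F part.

Db6 E6 E#5 G5 C5

The French horn in F sounds a perfect fifth below written, so the written part must be a perfect fifth above concert — transpose each note up.
Gb5 gives Db6
A5 gives E6
A#4 gives E#5
C5 gives G5
F4 gives C5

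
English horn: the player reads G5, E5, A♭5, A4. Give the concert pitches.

C5 A4 Db5 D4

The English horn sounds a perfect fifth below written, so transpose each written note down a perfect fifth.
G5 to C5
E5 to A4
Ab5 to Db5
A4 to D4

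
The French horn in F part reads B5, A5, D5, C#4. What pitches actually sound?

The French horn in F sounds a perfect fifth below written, so transpose each written note down a perfect fifth.
B5 becomes E5
A5 becomes D5
D5 becomes G4
C#4 becomes F#3

E5 D5 G4 F#3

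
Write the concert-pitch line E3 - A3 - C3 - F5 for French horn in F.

B3 E4 G3 C6

Written C4 sounds as F3 on the French horn in F, so concert pitches are written a perfect fifth up.
E3 gives B3
A3 gives E4
C3 gives G3
F5 gives C6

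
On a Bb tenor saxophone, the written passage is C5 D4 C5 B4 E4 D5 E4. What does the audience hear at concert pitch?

Bb3 C3 Bb3 A3 D3 C4 D3

The Bb tenor saxophone sounds a major ninth below written, so transpose each written note down a major ninth.
C5 → Bb3
D4 → C3
C5 → Bb3
B4 → A3
E4 → D3
D5 → C4
E4 → D3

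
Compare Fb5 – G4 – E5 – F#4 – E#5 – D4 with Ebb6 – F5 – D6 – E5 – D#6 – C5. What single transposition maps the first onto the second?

up a minor seventh

Take the first pair: Fb5 → Ebb6. F to E spans 7 letter names, so the interval is some kind of seventh.
Fb5 to Ebb6 is 10 semitones, which makes it a minor seventh; the second version is higher, so the direction is up.
Checking another pair — D4 → C5 — gives the same interval.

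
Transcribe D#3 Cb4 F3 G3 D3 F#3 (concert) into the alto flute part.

G#3 Fb4 Bb3 C4 G3 B3

The alto flute sounds a perfect fourth below written, so the written part must be a perfect fourth above concert — transpose each note up.
D#3 to G#3
Cb4 to Fb4
F3 to Bb3
G3 to C4
D3 to G3
F#3 to B3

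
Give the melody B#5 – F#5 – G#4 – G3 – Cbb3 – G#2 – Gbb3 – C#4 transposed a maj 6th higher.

B#5 gives G##6
F#5 gives D#6
G#4 gives E#5
G3 gives E4
Cbb3 gives Abb3
G#2 gives E#3
Gbb3 gives Ebb4
C#4 gives A#4

G##6 D#6 E#5 E4 Abb3 E#3 Ebb4 A#4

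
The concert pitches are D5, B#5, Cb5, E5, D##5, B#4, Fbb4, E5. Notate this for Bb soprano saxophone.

Written C4 sounds as Bb3 on the Bb soprano saxophone, so concert pitches are written a major second up.
D5 to E5
B#5 to C##6
Cb5 to Db5
E5 to F#5
D##5 to E##5
B#4 to C##5
Fbb4 to Gbb4
E5 to F#5

E5 C##6 Db5 F#5 E##5 C##5 Gbb4 F#5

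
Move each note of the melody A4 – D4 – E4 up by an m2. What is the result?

A minor second up from A4 gives Bb4.
D4 up a minor second is Eb4.
A minor second up from E4 gives F4.

Bb4 Eb4 F4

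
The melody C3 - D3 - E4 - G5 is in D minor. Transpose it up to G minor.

From D up to G is a perfect fourth; apply that to each pitch.
C3 → F3
D3 → G3
E4 → A4
G5 → C6

F3 G3 A4 C6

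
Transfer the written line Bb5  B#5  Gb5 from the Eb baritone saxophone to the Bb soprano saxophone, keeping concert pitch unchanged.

Eb4 E#4 Cb4

First find concert pitch: the Eb baritone saxophone sounds a major thirteenth below written, so Bb5 B#5 Gb5 sounds Db4 D#4 Bbb3.
Then write for Bb soprano saxophone: it sounds a major second below written, so the part must be a major second above concert.
Db4 → Eb4
D#4 → E#4
Bbb3 → Cb4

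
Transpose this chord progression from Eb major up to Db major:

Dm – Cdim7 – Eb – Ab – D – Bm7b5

Eb major up to Db major is a minor seventh; each chord root moves by that interval while the quality stays the same.
Dm: root D up a minor seventh → C, giving Cm.
Cdim7: root C up a minor seventh → Bb, giving Bbdim7.
Eb: root Eb up a minor seventh → Db, giving Db.
Ab: root Ab up a minor seventh → Gb, giving Gb.
D: root D up a minor seventh → C, giving C.
Bm7b5: root B up a minor seventh → A, giving Am7b5.

Cm Bbdim7 Db Gb C Am7b5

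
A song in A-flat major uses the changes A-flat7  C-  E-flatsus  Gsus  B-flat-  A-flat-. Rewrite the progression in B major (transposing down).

A-flat major down to B major is a diminished seventh; each chord root moves by that interval while the quality stays the same.
A-flat7: root A-flat down a diminished seventh → B, giving B7.
C-: root C down a diminished seventh → D#, giving D#-.
E-flatsus: root E-flat down a diminished seventh → F#, giving F#sus.
Gsus: root G down a diminished seventh → A#, giving A#sus.
B-flat-: root B-flat down a diminished seventh → C#, giving C#-.
A-flat-: root A-flat down a diminished seventh → B, giving B-.

B7 D#- F#sus A#sus C#- B-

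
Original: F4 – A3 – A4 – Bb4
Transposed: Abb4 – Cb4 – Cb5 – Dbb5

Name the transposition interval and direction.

up a diminished third

Take the first pair: F4 → Abb4. F to A spans 3 letter names, so the interval is some kind of third.
F4 to Abb4 is 2 semitones, which makes it a diminished third; the second version is higher, so the direction is up.
Checking another pair — Bb4 → Dbb5 — gives the same interval.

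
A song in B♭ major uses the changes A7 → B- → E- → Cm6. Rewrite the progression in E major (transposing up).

B♭ major up to E major is an augmented fourth; each chord root moves by that interval while the quality stays the same.
A7: root A up an augmented fourth → D#, giving D#7.
B-: root B up an augmented fourth → E#, giving E#-.
E-: root E up an augmented fourth → A#, giving A#-.
Cm6: root C up an augmented fourth → F#, giving F#m6.

D#7 E#- A#- F#m6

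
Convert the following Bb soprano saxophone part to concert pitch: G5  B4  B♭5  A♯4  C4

F5 A4 Ab5 G#4 Bb3

Written C4 on the Bb soprano saxophone sounds as Bb3, a major second lower; apply that shift to every note.
G5 -> F5
B4 -> A4
Bb5 -> Ab5
A#4 -> G#4
C4 -> Bb3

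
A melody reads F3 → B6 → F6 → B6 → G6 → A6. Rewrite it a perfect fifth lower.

Bb2 E6 Bb5 E6 C6 D6

F3 becomes Bb2
B6 becomes E6
F6 becomes Bb5
B6 becomes E6
G6 becomes C6
A6 becomes D6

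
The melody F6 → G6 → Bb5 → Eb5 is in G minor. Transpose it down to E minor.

D6 E6 G5 C5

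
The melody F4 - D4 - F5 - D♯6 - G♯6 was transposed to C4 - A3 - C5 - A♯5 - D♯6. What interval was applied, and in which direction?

Take the first pair: F4 → C4. F to C spans 4 letter names, so the interval is some kind of fourth.
C4 to F4 is 5 semitones, which makes it a perfect fourth; the second version is lower, so the direction is down.
Checking another pair — G#6 → D#6 — gives the same interval.

down a perfect fourth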